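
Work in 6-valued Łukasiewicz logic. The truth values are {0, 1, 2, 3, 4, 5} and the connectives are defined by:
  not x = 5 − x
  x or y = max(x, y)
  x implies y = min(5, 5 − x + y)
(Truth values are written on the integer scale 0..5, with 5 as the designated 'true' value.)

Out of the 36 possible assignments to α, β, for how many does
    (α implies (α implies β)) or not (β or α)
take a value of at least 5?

value 5: 27 assignments (counts)
value 4: 3 assignments
value 3: 2 assignments
value 2: 2 assignments
value 1: 1 assignment
value 0: 1 assignment
So 27 of the 36 assignments meet the threshold.

27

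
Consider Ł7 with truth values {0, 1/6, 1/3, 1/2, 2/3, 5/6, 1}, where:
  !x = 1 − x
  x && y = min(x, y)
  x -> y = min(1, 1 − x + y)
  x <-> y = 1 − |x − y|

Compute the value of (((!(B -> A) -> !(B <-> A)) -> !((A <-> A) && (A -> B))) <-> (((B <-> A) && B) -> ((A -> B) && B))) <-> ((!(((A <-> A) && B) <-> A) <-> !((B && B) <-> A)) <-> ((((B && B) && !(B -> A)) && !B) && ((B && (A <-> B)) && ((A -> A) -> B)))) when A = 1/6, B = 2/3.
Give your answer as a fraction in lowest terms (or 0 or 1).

2/3

B -> A = 2/3 -> 1/6 = 1/2
!(B -> A) = !1/2 = 1/2
B <-> A = 2/3 <-> 1/6 = 1/2
!(B <-> A) = !1/2 = 1/2
!(B -> A) -> !(B <-> A) = 1/2 -> 1/2 = 1
A <-> A = 1/6 <-> 1/6 = 1
A -> B = 1/6 -> 2/3 = 1
(A <-> A) && (A -> B) = 1 && 1 = 1
!((A <-> A) && (A -> B)) = !1 = 0
(!(B -> A) -> !(B <-> A)) -> !((A <-> A) && (A -> B)) = 1 -> 0 = 0
B <-> A = 2/3 <-> 1/6 = 1/2
(B <-> A) && B = 1/2 && 2/3 = 1/2
A -> B = 1/6 -> 2/3 = 1
(A -> B) && B = 1 && 2/3 = 2/3
((B <-> A) && B) -> ((A -> B) && B) = 1/2 -> 2/3 = 1
((!(B -> A) -> !(B <-> A)) -> !((A <-> A) && (A -> B))) <-> (((B <-> A) && B) -> ((A -> B) && B)) = 0 <-> 1 = 0
A <-> A = 1/6 <-> 1/6 = 1
(A <-> A) && B = 1 && 2/3 = 2/3
((A <-> A) && B) <-> A = 2/3 <-> 1/6 = 1/2
!(((A <-> A) && B) <-> A) = !1/2 = 1/2
B && B = 2/3 && 2/3 = 2/3
(B && B) <-> A = 2/3 <-> 1/6 = 1/2
!((B && B) <-> A) = !1/2 = 1/2
!(((A <-> A) && B) <-> A) <-> !((B && B) <-> A) = 1/2 <-> 1/2 = 1
B && B = 2/3 && 2/3 = 2/3
B -> A = 2/3 -> 1/6 = 1/2
!(B -> A) = !1/2 = 1/2
(B && B) && !(B -> A) = 2/3 && 1/2 = 1/2
!B = !2/3 = 1/3
((B && B) && !(B -> A)) && !B = 1/2 && 1/3 = 1/3
A <-> B = 1/6 <-> 2/3 = 1/2
B && (A <-> B) = 2/3 && 1/2 = 1/2
A -> A = 1/6 -> 1/6 = 1
(A -> A) -> B = 1 -> 2/3 = 2/3
(B && (A <-> B)) && ((A -> A) -> B) = 1/2 && 2/3 = 1/2
(((B && B) && !(B -> A)) && !B) && ((B && (A <-> B)) && ((A -> A) -> B)) = 1/3 && 1/2 = 1/3
(!(((A <-> A) && B) <-> A) <-> !((B && B) <-> A)) <-> ((((B && B) && !(B -> A)) && !B) && ((B && (A <-> B)) && ((A -> A) -> B))) = 1 <-> 1/3 = 1/3
(((!(B -> A) -> !(B <-> A)) -> !((A <-> A) && (A -> B))) <-> (((B <-> A) && B) -> ((A -> B) && B))) <-> ((!(((A <-> A) && B) <-> A) <-> !((B && B) <-> A)) <-> ((((B && B) && !(B -> A)) && !B) && ((B && (A <-> B)) && ((A -> A) -> B)))) = 0 <-> 1/3 = 2/3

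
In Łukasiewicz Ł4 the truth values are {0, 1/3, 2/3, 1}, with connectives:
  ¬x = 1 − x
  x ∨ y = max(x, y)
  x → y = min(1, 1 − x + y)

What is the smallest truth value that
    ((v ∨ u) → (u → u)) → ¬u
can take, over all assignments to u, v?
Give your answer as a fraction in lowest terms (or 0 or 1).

0

Take u = 1, v = 0:
v ∨ u = 0 ∨ 1 = 1
u → u = 1 → 1 = 1
(v ∨ u) → (u → u) = 1 → 1 = 1
¬u = ¬1 = 0
((v ∨ u) → (u → u)) → ¬u = 1 → 0 = 0
No assignment yields a value below 0, so this is the minimum.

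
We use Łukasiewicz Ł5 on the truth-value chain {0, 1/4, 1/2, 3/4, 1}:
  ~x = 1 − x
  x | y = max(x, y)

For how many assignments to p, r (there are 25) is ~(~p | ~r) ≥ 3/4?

value 1: 1 assignment (counts)
value 3/4: 3 assignments (counts)
value 1/2: 5 assignments
value 1/4: 7 assignments
value 0: 9 assignments
So 4 of the 25 assignments meet the threshold.

4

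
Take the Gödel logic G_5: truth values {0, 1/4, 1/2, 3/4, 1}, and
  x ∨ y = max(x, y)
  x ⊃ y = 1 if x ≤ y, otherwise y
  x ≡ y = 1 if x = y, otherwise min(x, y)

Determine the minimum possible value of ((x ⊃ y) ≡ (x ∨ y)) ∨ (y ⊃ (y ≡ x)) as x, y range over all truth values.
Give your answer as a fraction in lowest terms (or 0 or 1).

Take x = 0, y = 1/4:
x ⊃ y = 0 ⊃ 1/4 = 1
x ∨ y = 0 ∨ 1/4 = 1/4
(x ⊃ y) ≡ (x ∨ y) = 1 ≡ 1/4 = 1/4
y ≡ x = 1/4 ≡ 0 = 0
y ⊃ (y ≡ x) = 1/4 ⊃ 0 = 0
((x ⊃ y) ≡ (x ∨ y)) ∨ (y ⊃ (y ≡ x)) = 1/4 ∨ 0 = 1/4
No assignment yields a value below 1/4, so this is the minimum.

1/4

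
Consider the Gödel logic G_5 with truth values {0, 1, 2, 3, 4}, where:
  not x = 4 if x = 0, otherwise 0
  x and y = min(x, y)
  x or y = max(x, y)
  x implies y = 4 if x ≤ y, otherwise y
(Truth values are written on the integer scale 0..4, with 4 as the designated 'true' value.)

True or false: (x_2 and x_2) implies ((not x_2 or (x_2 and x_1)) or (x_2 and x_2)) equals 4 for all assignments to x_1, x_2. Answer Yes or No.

Yes

At x_1 = 3, x_2 = 1, for instance:
x_2 and x_2 = 1 and 1 = 1
not x_2 = not 1 = 0
x_2 and x_1 = 1 and 3 = 1
not x_2 or (x_2 and x_1) = 0 or 1 = 1
(not x_2 or (x_2 and x_1)) or (x_2 and x_2) = 1 or 1 = 1
(x_2 and x_2) implies ((not x_2 or (x_2 and x_1)) or (x_2 and x_2)) = 1 implies 1 = 4
and checking the remaining 24 assignments likewise gives ≥ 4 in every case.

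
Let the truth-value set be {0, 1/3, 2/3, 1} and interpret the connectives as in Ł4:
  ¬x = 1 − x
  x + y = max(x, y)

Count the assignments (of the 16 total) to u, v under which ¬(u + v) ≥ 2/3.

4

u = 0, v = 0 ↦ 1  ≥
u = 0, v = 1/3 ↦ 2/3  ≥
u = 0, v = 2/3 ↦ 1/3  <
u = 0, v = 1 ↦ 0  <
u = 1/3, v = 0 ↦ 2/3  ≥
u = 1/3, v = 1/3 ↦ 2/3  ≥
u = 1/3, v = 2/3 ↦ 1/3  <
u = 1/3, v = 1 ↦ 0  <
u = 2/3, v = 0 ↦ 1/3  <
u = 2/3, v = 1/3 ↦ 1/3  <
u = 2/3, v = 2/3 ↦ 1/3  <
u = 2/3, v = 1 ↦ 0  <
u = 1, v = 0 ↦ 0  <
u = 1, v = 1/3 ↦ 0  <
u = 1, v = 2/3 ↦ 0  <
u = 1, v = 1 ↦ 0  <
So 4 of the 16 assignments meet the threshold.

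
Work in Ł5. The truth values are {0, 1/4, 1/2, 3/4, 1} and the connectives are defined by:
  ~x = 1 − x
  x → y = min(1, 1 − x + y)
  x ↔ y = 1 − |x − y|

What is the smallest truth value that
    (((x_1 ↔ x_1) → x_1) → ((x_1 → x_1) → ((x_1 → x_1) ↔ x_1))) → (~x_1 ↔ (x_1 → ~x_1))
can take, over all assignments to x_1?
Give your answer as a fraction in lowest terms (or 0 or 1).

1/2

Take x_1 = 1/2:
x_1 ↔ x_1 = 1/2 ↔ 1/2 = 1
(x_1 ↔ x_1) → x_1 = 1 → 1/2 = 1/2
x_1 → x_1 = 1/2 → 1/2 = 1
x_1 → x_1 = 1/2 → 1/2 = 1
(x_1 → x_1) ↔ x_1 = 1 ↔ 1/2 = 1/2
(x_1 → x_1) → ((x_1 → x_1) ↔ x_1) = 1 → 1/2 = 1/2
((x_1 ↔ x_1) → x_1) → ((x_1 → x_1) → ((x_1 → x_1) ↔ x_1)) = 1/2 → 1/2 = 1
~x_1 = ~1/2 = 1/2
~x_1 = ~1/2 = 1/2
x_1 → ~x_1 = 1/2 → 1/2 = 1
~x_1 ↔ (x_1 → ~x_1) = 1/2 ↔ 1 = 1/2
(((x_1 ↔ x_1) → x_1) → ((x_1 → x_1) → ((x_1 → x_1) ↔ x_1))) → (~x_1 ↔ (x_1 → ~x_1)) = 1 → 1/2 = 1/2
No assignment yields a value below 1/2, so this is the minimum.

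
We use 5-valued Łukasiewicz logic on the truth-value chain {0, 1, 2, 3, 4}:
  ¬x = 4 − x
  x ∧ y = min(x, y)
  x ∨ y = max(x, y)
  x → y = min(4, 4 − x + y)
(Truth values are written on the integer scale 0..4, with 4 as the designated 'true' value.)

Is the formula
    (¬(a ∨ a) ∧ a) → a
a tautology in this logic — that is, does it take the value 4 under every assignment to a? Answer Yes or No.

Yes

a = 0 ↦ 4
a = 1 ↦ 4
a = 2 ↦ 4
a = 3 ↦ 4
a = 4 ↦ 4
Every assignment gives a value ≥ 4.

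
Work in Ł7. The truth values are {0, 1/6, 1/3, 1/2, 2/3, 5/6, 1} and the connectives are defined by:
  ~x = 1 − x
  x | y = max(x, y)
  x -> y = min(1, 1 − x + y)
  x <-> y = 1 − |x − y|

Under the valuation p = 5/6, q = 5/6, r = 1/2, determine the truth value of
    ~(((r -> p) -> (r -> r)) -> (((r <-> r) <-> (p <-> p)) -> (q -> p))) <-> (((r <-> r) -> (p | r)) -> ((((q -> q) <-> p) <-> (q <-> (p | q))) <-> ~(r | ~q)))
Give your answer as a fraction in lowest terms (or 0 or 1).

1/6

r -> p = 1/2 -> 5/6 = 1
r -> r = 1/2 -> 1/2 = 1
(r -> p) -> (r -> r) = 1 -> 1 = 1
r <-> r = 1/2 <-> 1/2 = 1
p <-> p = 5/6 <-> 5/6 = 1
(r <-> r) <-> (p <-> p) = 1 <-> 1 = 1
q -> p = 5/6 -> 5/6 = 1
((r <-> r) <-> (p <-> p)) -> (q -> p) = 1 -> 1 = 1
((r -> p) -> (r -> r)) -> (((r <-> r) <-> (p <-> p)) -> (q -> p)) = 1 -> 1 = 1
~(((r -> p) -> (r -> r)) -> (((r <-> r) <-> (p <-> p)) -> (q -> p))) = ~1 = 0
r <-> r = 1/2 <-> 1/2 = 1
p | r = 5/6 | 1/2 = 5/6
(r <-> r) -> (p | r) = 1 -> 5/6 = 5/6
q -> q = 5/6 -> 5/6 = 1
(q -> q) <-> p = 1 <-> 5/6 = 5/6
p | q = 5/6 | 5/6 = 5/6
q <-> (p | q) = 5/6 <-> 5/6 = 1
((q -> q) <-> p) <-> (q <-> (p | q)) = 5/6 <-> 1 = 5/6
~q = ~5/6 = 1/6
r | ~q = 1/2 | 1/6 = 1/2
~(r | ~q) = ~1/2 = 1/2
(((q -> q) <-> p) <-> (q <-> (p | q))) <-> ~(r | ~q) = 5/6 <-> 1/2 = 2/3
((r <-> r) -> (p | r)) -> ((((q -> q) <-> p) <-> (q <-> (p | q))) <-> ~(r | ~q)) = 5/6 -> 2/3 = 5/6
~(((r -> p) -> (r -> r)) -> (((r <-> r) <-> (p <-> p)) -> (q -> p))) <-> (((r <-> r) -> (p | r)) -> ((((q -> q) <-> p) <-> (q <-> (p | q))) <-> ~(r | ~q))) = 0 <-> 5/6 = 1/6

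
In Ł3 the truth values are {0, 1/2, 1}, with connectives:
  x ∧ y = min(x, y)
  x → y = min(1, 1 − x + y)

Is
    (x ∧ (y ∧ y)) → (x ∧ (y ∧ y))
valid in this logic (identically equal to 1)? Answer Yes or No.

Yes

x = 0, y = 0 ↦ 1
x = 0, y = 1/2 ↦ 1
x = 0, y = 1 ↦ 1
x = 1/2, y = 0 ↦ 1
x = 1/2, y = 1/2 ↦ 1
x = 1/2, y = 1 ↦ 1
x = 1, y = 0 ↦ 1
x = 1, y = 1/2 ↦ 1
x = 1, y = 1 ↦ 1
Every assignment gives a value ≥ 1.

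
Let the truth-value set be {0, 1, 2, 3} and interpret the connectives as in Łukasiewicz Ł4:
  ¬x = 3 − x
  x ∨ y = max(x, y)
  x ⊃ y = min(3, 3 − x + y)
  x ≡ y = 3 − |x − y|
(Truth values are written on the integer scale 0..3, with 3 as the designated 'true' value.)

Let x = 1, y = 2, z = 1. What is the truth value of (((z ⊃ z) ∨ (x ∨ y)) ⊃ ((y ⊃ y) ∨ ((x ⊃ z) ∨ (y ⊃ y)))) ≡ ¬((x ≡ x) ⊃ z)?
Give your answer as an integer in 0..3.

2

z ⊃ z = 1 ⊃ 1 = 3
x ∨ y = 1 ∨ 2 = 2
(z ⊃ z) ∨ (x ∨ y) = 3 ∨ 2 = 3
y ⊃ y = 2 ⊃ 2 = 3
x ⊃ z = 1 ⊃ 1 = 3
y ⊃ y = 2 ⊃ 2 = 3
(x ⊃ z) ∨ (y ⊃ y) = 3 ∨ 3 = 3
(y ⊃ y) ∨ ((x ⊃ z) ∨ (y ⊃ y)) = 3 ∨ 3 = 3
((z ⊃ z) ∨ (x ∨ y)) ⊃ ((y ⊃ y) ∨ ((x ⊃ z) ∨ (y ⊃ y))) = 3 ⊃ 3 = 3
x ≡ x = 1 ≡ 1 = 3
(x ≡ x) ⊃ z = 3 ⊃ 1 = 1
¬((x ≡ x) ⊃ z) = ¬1 = 2
(((z ⊃ z) ∨ (x ∨ y)) ⊃ ((y ⊃ y) ∨ ((x ⊃ z) ∨ (y ⊃ y)))) ≡ ¬((x ≡ x) ⊃ z) = 3 ≡ 2 = 2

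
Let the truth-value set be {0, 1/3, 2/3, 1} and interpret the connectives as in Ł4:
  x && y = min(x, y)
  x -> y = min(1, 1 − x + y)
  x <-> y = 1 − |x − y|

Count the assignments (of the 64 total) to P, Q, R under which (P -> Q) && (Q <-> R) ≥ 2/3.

value 1: 10 assignments (counts)
value 2/3: 23 assignments (counts)
value 1/3: 20 assignments
value 0: 11 assignments
So 33 of the 64 assignments meet the threshold.

33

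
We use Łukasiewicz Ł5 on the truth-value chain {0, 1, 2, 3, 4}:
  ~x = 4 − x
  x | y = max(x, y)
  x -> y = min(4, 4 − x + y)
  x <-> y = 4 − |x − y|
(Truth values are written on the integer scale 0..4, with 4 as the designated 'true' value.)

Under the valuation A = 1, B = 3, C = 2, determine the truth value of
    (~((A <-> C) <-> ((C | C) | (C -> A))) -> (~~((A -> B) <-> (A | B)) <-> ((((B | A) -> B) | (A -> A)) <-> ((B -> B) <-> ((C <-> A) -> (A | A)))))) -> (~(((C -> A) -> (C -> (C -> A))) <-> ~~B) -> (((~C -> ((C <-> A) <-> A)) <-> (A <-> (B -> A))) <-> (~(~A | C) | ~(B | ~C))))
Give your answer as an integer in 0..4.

A <-> C = 1 <-> 2 = 3
C | C = 2 | 2 = 2
C -> A = 2 -> 1 = 3
(C | C) | (C -> A) = 2 | 3 = 3
(A <-> C) <-> ((C | C) | (C -> A)) = 3 <-> 3 = 4
~((A <-> C) <-> ((C | C) | (C -> A))) = ~4 = 0
A -> B = 1 -> 3 = 4
A | B = 1 | 3 = 3
(A -> B) <-> (A | B) = 4 <-> 3 = 3
~((A -> B) <-> (A | B)) = ~3 = 1
~~((A -> B) <-> (A | B)) = ~1 = 3
B | A = 3 | 1 = 3
(B | A) -> B = 3 -> 3 = 4
A -> A = 1 -> 1 = 4
((B | A) -> B) | (A -> A) = 4 | 4 = 4
B -> B = 3 -> 3 = 4
C <-> A = 2 <-> 1 = 3
A | A = 1 | 1 = 1
(C <-> A) -> (A | A) = 3 -> 1 = 2
(B -> B) <-> ((C <-> A) -> (A | A)) = 4 <-> 2 = 2
(((B | A) -> B) | (A -> A)) <-> ((B -> B) <-> ((C <-> A) -> (A | A))) = 4 <-> 2 = 2
~~((A -> B) <-> (A | B)) <-> ((((B | A) -> B) | (A -> A)) <-> ((B -> B) <-> ((C <-> A) -> (A | A)))) = 3 <-> 2 = 3
~((A <-> C) <-> ((C | C) | (C -> A))) -> (~~((A -> B) <-> (A | B)) <-> ((((B | A) -> B) | (A -> A)) <-> ((B -> B) <-> ((C <-> A) -> (A | A))))) = 0 -> 3 = 4
C -> A = 2 -> 1 = 3
C -> A = 2 -> 1 = 3
C -> (C -> A) = 2 -> 3 = 4
(C -> A) -> (C -> (C -> A)) = 3 -> 4 = 4
~B = ~3 = 1
~~B = ~1 = 3
((C -> A) -> (C -> (C -> A))) <-> ~~B = 4 <-> 3 = 3
~(((C -> A) -> (C -> (C -> A))) <-> ~~B) = ~3 = 1
~C = ~2 = 2
C <-> A = 2 <-> 1 = 3
(C <-> A) <-> A = 3 <-> 1 = 2
~C -> ((C <-> A) <-> A) = 2 -> 2 = 4
B -> A = 3 -> 1 = 2
A <-> (B -> A) = 1 <-> 2 = 3
(~C -> ((C <-> A) <-> A)) <-> (A <-> (B -> A)) = 4 <-> 3 = 3
~A = ~1 = 3
~A | C = 3 | 2 = 3
~(~A | C) = ~3 = 1
~C = ~2 = 2
B | ~C = 3 | 2 = 3
~(B | ~C) = ~3 = 1
~(~A | C) | ~(B | ~C) = 1 | 1 = 1
((~C -> ((C <-> A) <-> A)) <-> (A <-> (B -> A))) <-> (~(~A | C) | ~(B | ~C)) = 3 <-> 1 = 2
~(((C -> A) -> (C -> (C -> A))) <-> ~~B) -> (((~C -> ((C <-> A) <-> A)) <-> (A <-> (B -> A))) <-> (~(~A | C) | ~(B | ~C))) = 1 -> 2 = 4
(~((A <-> C) <-> ((C | C) | (C -> A))) -> (~~((A -> B) <-> (A | B)) <-> ((((B | A) -> B) | (A -> A)) <-> ((B -> B) <-> ((C <-> A) -> (A | A)))))) -> (~(((C -> A) -> (C -> (C -> A))) <-> ~~B) -> (((~C -> ((C <-> A) <-> A)) <-> (A <-> (B -> A))) <-> (~(~A | C) | ~(B | ~C)))) = 4 -> 4 = 4

4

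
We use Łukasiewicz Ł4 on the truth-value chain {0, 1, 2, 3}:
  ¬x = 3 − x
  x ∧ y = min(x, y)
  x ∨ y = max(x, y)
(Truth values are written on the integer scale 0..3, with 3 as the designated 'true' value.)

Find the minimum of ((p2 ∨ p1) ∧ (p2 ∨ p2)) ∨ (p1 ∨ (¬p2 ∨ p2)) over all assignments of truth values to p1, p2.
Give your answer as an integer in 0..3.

2

Take p1 = 0, p2 = 1:
p2 ∨ p1 = 1 ∨ 0 = 1
p2 ∨ p2 = 1 ∨ 1 = 1
(p2 ∨ p1) ∧ (p2 ∨ p2) = 1 ∧ 1 = 1
¬p2 = ¬1 = 2
¬p2 ∨ p2 = 2 ∨ 1 = 2
p1 ∨ (¬p2 ∨ p2) = 0 ∨ 2 = 2
((p2 ∨ p1) ∧ (p2 ∨ p2)) ∨ (p1 ∨ (¬p2 ∨ p2)) = 1 ∨ 2 = 2
No assignment yields a value below 2, so this is the minimum.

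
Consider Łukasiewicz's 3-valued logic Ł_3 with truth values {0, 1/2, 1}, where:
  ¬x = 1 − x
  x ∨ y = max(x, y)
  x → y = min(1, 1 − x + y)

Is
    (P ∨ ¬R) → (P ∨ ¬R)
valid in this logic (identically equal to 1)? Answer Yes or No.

Yes

P = 0, R = 0 ↦ 1
P = 0, R = 1/2 ↦ 1
P = 0, R = 1 ↦ 1
P = 1/2, R = 0 ↦ 1
P = 1/2, R = 1/2 ↦ 1
P = 1/2, R = 1 ↦ 1
P = 1, R = 0 ↦ 1
P = 1, R = 1/2 ↦ 1
P = 1, R = 1 ↦ 1
Every assignment gives a value ≥ 1.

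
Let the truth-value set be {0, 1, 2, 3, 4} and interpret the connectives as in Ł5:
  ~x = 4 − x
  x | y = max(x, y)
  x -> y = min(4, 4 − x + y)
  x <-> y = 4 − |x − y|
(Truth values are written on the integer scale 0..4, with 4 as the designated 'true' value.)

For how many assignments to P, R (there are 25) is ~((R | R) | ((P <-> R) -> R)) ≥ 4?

1

value 4: 1 assignment (counts)
value 3: 2 assignments
value 2: 4 assignments
value 1: 5 assignments
value 0: 13 assignments
So 1 of the 25 assignments meets the threshold.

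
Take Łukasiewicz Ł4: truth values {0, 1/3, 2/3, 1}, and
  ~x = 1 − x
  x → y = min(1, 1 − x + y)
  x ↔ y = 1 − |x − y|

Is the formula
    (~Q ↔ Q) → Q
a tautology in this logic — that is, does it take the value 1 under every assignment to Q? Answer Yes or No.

No

Counterexample: take Q = 1/3.
~Q = ~1/3 = 2/3
~Q ↔ Q = 2/3 ↔ 1/3 = 2/3
(~Q ↔ Q) → Q = 2/3 → 1/3 = 2/3
This gives 2/3 ≠ 1.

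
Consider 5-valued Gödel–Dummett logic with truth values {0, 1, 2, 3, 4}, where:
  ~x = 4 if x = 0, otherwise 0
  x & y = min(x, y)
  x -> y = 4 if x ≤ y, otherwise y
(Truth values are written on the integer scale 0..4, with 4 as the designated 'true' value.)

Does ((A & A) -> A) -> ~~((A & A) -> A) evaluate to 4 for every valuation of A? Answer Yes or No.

Yes

A = 0 ↦ 4
A = 1 ↦ 4
A = 2 ↦ 4
A = 3 ↦ 4
A = 4 ↦ 4
Every assignment gives a value ≥ 4.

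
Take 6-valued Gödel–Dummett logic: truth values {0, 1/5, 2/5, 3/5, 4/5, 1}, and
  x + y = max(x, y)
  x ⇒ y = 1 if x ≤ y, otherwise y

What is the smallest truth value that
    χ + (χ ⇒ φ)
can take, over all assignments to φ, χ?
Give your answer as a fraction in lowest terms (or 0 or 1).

Take φ = 0, χ = 1/5:
χ ⇒ φ = 1/5 ⇒ 0 = 0
χ + (χ ⇒ φ) = 1/5 + 0 = 1/5
No assignment yields a value below 1/5, so this is the minimum.

1/5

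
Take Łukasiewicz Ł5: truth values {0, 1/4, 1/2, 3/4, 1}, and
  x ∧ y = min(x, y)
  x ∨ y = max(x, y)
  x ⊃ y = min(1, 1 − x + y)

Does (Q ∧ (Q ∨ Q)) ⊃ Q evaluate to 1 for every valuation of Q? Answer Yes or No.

Yes

Q = 0 ↦ 1
Q = 1/4 ↦ 1
Q = 1/2 ↦ 1
Q = 3/4 ↦ 1
Q = 1 ↦ 1
Every assignment gives a value ≥ 1.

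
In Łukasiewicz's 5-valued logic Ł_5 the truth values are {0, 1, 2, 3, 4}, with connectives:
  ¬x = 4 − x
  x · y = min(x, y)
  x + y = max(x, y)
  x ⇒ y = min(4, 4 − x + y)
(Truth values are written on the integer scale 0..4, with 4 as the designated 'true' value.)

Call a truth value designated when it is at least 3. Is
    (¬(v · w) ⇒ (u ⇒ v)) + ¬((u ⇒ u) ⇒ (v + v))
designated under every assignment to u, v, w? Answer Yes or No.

Counterexample: take u = 4, v = 2, w = 0.
v · w = 2 · 0 = 0
¬(v · w) = ¬0 = 4
u ⇒ v = 4 ⇒ 2 = 2
¬(v · w) ⇒ (u ⇒ v) = 4 ⇒ 2 = 2
u ⇒ u = 4 ⇒ 4 = 4
v + v = 2 + 2 = 2
(u ⇒ u) ⇒ (v + v) = 4 ⇒ 2 = 2
¬((u ⇒ u) ⇒ (v + v)) = ¬2 = 2
(¬(v · w) ⇒ (u ⇒ v)) + ¬((u ⇒ u) ⇒ (v + v)) = 2 + 2 = 2
This gives 2, which is below 3.

No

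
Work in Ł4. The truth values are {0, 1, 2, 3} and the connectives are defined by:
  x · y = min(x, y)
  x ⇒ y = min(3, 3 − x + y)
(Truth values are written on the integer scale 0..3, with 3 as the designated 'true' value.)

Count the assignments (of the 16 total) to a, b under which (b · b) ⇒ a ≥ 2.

13

a = 0, b = 0 ↦ 3  ≥
a = 0, b = 1 ↦ 2  ≥
a = 0, b = 2 ↦ 1  <
a = 0, b = 3 ↦ 0  <
a = 1, b = 0 ↦ 3  ≥
a = 1, b = 1 ↦ 3  ≥
a = 1, b = 2 ↦ 2  ≥
a = 1, b = 3 ↦ 1  <
a = 2, b = 0 ↦ 3  ≥
a = 2, b = 1 ↦ 3  ≥
a = 2, b = 2 ↦ 3  ≥
a = 2, b = 3 ↦ 2  ≥
a = 3, b = 0 ↦ 3  ≥
a = 3, b = 1 ↦ 3  ≥
a = 3, b = 2 ↦ 3  ≥
a = 3, b = 3 ↦ 3  ≥
So 13 of the 16 assignments meet the threshold.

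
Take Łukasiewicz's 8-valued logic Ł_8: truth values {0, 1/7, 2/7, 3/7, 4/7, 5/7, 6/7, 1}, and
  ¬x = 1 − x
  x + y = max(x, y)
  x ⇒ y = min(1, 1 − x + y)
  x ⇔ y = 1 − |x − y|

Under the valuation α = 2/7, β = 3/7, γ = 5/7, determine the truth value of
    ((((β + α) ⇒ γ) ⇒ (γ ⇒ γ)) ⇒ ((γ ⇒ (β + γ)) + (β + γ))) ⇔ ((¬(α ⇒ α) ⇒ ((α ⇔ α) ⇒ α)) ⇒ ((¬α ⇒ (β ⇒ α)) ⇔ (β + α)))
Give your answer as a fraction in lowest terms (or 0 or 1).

β + α = 3/7 + 2/7 = 3/7
(β + α) ⇒ γ = 3/7 ⇒ 5/7 = 1
γ ⇒ γ = 5/7 ⇒ 5/7 = 1
((β + α) ⇒ γ) ⇒ (γ ⇒ γ) = 1 ⇒ 1 = 1
β + γ = 3/7 + 5/7 = 5/7
γ ⇒ (β + γ) = 5/7 ⇒ 5/7 = 1
β + γ = 3/7 + 5/7 = 5/7
(γ ⇒ (β + γ)) + (β + γ) = 1 + 5/7 = 1
(((β + α) ⇒ γ) ⇒ (γ ⇒ γ)) ⇒ ((γ ⇒ (β + γ)) + (β + γ)) = 1 ⇒ 1 = 1
α ⇒ α = 2/7 ⇒ 2/7 = 1
¬(α ⇒ α) = ¬1 = 0
α ⇔ α = 2/7 ⇔ 2/7 = 1
(α ⇔ α) ⇒ α = 1 ⇒ 2/7 = 2/7
¬(α ⇒ α) ⇒ ((α ⇔ α) ⇒ α) = 0 ⇒ 2/7 = 1
¬α = ¬2/7 = 5/7
β ⇒ α = 3/7 ⇒ 2/7 = 6/7
¬α ⇒ (β ⇒ α) = 5/7 ⇒ 6/7 = 1
β + α = 3/7 + 2/7 = 3/7
(¬α ⇒ (β ⇒ α)) ⇔ (β + α) = 1 ⇔ 3/7 = 3/7
(¬(α ⇒ α) ⇒ ((α ⇔ α) ⇒ α)) ⇒ ((¬α ⇒ (β ⇒ α)) ⇔ (β + α)) = 1 ⇒ 3/7 = 3/7
((((β + α) ⇒ γ) ⇒ (γ ⇒ γ)) ⇒ ((γ ⇒ (β + γ)) + (β + γ))) ⇔ ((¬(α ⇒ α) ⇒ ((α ⇔ α) ⇒ α)) ⇒ ((¬α ⇒ (β ⇒ α)) ⇔ (β + α))) = 1 ⇔ 3/7 = 3/7

3/7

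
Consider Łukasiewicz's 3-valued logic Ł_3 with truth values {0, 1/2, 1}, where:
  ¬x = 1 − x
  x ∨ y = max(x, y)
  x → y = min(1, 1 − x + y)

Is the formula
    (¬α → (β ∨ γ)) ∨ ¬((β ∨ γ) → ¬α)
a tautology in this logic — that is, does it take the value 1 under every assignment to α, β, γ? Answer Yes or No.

No

Counterexample: take α = 0, β = 0, γ = 0.
¬α = ¬0 = 1
β ∨ γ = 0 ∨ 0 = 0
¬α → (β ∨ γ) = 1 → 0 = 0
(β ∨ γ) → ¬α = 0 → 1 = 1
¬((β ∨ γ) → ¬α) = ¬1 = 0
(¬α → (β ∨ γ)) ∨ ¬((β ∨ γ) → ¬α) = 0 ∨ 0 = 0
This gives 0 ≠ 1.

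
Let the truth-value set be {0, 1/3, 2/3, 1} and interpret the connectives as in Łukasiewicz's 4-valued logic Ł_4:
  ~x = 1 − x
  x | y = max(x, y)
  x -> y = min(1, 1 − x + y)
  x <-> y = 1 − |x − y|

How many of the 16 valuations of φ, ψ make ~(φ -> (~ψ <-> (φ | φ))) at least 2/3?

2

φ = 0, ψ = 0 ↦ 0  <
φ = 0, ψ = 1/3 ↦ 0  <
φ = 0, ψ = 2/3 ↦ 0  <
φ = 0, ψ = 1 ↦ 0  <
φ = 1/3, ψ = 0 ↦ 0  <
φ = 1/3, ψ = 1/3 ↦ 0  <
φ = 1/3, ψ = 2/3 ↦ 0  <
φ = 1/3, ψ = 1 ↦ 0  <
φ = 2/3, ψ = 0 ↦ 0  <
φ = 2/3, ψ = 1/3 ↦ 0  <
φ = 2/3, ψ = 2/3 ↦ 0  <
φ = 2/3, ψ = 1 ↦ 1/3  <
φ = 1, ψ = 0 ↦ 0  <
φ = 1, ψ = 1/3 ↦ 1/3  <
φ = 1, ψ = 2/3 ↦ 2/3  ≥
φ = 1, ψ = 1 ↦ 1  ≥
So 2 of the 16 assignments meet the threshold.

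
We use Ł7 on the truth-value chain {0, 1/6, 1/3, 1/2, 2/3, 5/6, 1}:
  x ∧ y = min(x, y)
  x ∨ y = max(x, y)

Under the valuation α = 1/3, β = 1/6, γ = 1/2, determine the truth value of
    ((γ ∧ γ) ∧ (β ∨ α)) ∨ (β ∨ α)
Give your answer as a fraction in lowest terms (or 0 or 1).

γ ∧ γ = 1/2 ∧ 1/2 = 1/2
β ∨ α = 1/6 ∨ 1/3 = 1/3
(γ ∧ γ) ∧ (β ∨ α) = 1/2 ∧ 1/3 = 1/3
β ∨ α = 1/6 ∨ 1/3 = 1/3
((γ ∧ γ) ∧ (β ∨ α)) ∨ (β ∨ α) = 1/3 ∨ 1/3 = 1/3

1/3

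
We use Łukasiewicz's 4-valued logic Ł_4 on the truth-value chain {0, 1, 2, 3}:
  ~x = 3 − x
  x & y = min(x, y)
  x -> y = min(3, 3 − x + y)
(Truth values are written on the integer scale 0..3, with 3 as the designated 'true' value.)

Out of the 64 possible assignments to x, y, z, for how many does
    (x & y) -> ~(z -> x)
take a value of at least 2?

value 3: 35 assignments (counts)
value 2: 15 assignments (counts)
value 1: 10 assignments
value 0: 4 assignments
So 50 of the 64 assignments meet the threshold.

50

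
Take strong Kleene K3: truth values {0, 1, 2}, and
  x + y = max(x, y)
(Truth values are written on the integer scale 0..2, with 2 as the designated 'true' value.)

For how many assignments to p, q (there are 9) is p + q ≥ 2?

5

p = 0, q = 0 ↦ 0  <
p = 0, q = 1 ↦ 1  <
p = 0, q = 2 ↦ 2  ≥
p = 1, q = 0 ↦ 1  <
p = 1, q = 1 ↦ 1  <
p = 1, q = 2 ↦ 2  ≥
p = 2, q = 0 ↦ 2  ≥
p = 2, q = 1 ↦ 2  ≥
p = 2, q = 2 ↦ 2  ≥
So 5 of the 9 assignments meet the threshold.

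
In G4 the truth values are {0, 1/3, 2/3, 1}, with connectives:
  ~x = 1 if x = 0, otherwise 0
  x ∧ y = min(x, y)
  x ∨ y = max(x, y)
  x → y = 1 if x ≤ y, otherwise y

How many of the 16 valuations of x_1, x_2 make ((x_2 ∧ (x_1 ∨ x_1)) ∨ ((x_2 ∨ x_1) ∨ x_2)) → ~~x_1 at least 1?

x_1 = 0, x_2 = 0 ↦ 1  ≥
x_1 = 0, x_2 = 1/3 ↦ 0  <
x_1 = 0, x_2 = 2/3 ↦ 0  <
x_1 = 0, x_2 = 1 ↦ 0  <
x_1 = 1/3, x_2 = 0 ↦ 1  ≥
x_1 = 1/3, x_2 = 1/3 ↦ 1  ≥
x_1 = 1/3, x_2 = 2/3 ↦ 1  ≥
x_1 = 1/3, x_2 = 1 ↦ 1  ≥
x_1 = 2/3, x_2 = 0 ↦ 1  ≥
x_1 = 2/3, x_2 = 1/3 ↦ 1  ≥
x_1 = 2/3, x_2 = 2/3 ↦ 1  ≥
x_1 = 2/3, x_2 = 1 ↦ 1  ≥
x_1 = 1, x_2 = 0 ↦ 1  ≥
x_1 = 1, x_2 = 1/3 ↦ 1  ≥
x_1 = 1, x_2 = 2/3 ↦ 1  ≥
x_1 = 1, x_2 = 1 ↦ 1  ≥
So 13 of the 16 assignments meet the threshold.

13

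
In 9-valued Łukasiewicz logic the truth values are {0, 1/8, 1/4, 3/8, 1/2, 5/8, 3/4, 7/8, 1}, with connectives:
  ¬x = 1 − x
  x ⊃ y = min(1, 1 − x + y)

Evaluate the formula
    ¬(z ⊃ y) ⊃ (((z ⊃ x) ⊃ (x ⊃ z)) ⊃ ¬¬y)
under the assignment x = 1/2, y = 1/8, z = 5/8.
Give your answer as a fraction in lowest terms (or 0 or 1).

5/8

z ⊃ y = 5/8 ⊃ 1/8 = 1/2
¬(z ⊃ y) = ¬1/2 = 1/2
z ⊃ x = 5/8 ⊃ 1/2 = 7/8
x ⊃ z = 1/2 ⊃ 5/8 = 1
(z ⊃ x) ⊃ (x ⊃ z) = 7/8 ⊃ 1 = 1
¬y = ¬1/8 = 7/8
¬¬y = ¬7/8 = 1/8
((z ⊃ x) ⊃ (x ⊃ z)) ⊃ ¬¬y = 1 ⊃ 1/8 = 1/8
¬(z ⊃ y) ⊃ (((z ⊃ x) ⊃ (x ⊃ z)) ⊃ ¬¬y) = 1/2 ⊃ 1/8 = 5/8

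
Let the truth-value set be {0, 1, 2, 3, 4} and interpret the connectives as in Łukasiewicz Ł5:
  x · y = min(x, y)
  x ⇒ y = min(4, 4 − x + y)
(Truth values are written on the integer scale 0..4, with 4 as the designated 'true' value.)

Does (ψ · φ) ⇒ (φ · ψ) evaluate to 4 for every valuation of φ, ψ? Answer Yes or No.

At φ = 1, ψ = 1, for instance:
ψ · φ = 1 · 1 = 1
φ · ψ = 1 · 1 = 1
(ψ · φ) ⇒ (φ · ψ) = 1 ⇒ 1 = 4
and checking the remaining 24 assignments likewise gives ≥ 4 in every case.

Yes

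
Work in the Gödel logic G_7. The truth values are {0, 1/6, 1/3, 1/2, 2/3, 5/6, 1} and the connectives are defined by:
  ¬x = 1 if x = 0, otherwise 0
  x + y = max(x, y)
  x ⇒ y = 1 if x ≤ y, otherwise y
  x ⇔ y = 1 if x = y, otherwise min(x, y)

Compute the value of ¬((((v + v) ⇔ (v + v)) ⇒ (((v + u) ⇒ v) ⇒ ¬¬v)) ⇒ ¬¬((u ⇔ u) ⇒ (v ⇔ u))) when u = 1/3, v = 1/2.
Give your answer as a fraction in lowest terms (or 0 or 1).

0

v + v = 1/2 + 1/2 = 1/2
v + v = 1/2 + 1/2 = 1/2
(v + v) ⇔ (v + v) = 1/2 ⇔ 1/2 = 1
v + u = 1/2 + 1/3 = 1/2
(v + u) ⇒ v = 1/2 ⇒ 1/2 = 1
¬v = ¬1/2 = 0
¬¬v = ¬0 = 1
((v + u) ⇒ v) ⇒ ¬¬v = 1 ⇒ 1 = 1
((v + v) ⇔ (v + v)) ⇒ (((v + u) ⇒ v) ⇒ ¬¬v) = 1 ⇒ 1 = 1
u ⇔ u = 1/3 ⇔ 1/3 = 1
v ⇔ u = 1/2 ⇔ 1/3 = 1/3
(u ⇔ u) ⇒ (v ⇔ u) = 1 ⇒ 1/3 = 1/3
¬((u ⇔ u) ⇒ (v ⇔ u)) = ¬1/3 = 0
¬¬((u ⇔ u) ⇒ (v ⇔ u)) = ¬0 = 1
(((v + v) ⇔ (v + v)) ⇒ (((v + u) ⇒ v) ⇒ ¬¬v)) ⇒ ¬¬((u ⇔ u) ⇒ (v ⇔ u)) = 1 ⇒ 1 = 1
¬((((v + v) ⇔ (v + v)) ⇒ (((v + u) ⇒ v) ⇒ ¬¬v)) ⇒ ¬¬((u ⇔ u) ⇒ (v ⇔ u))) = ¬1 = 0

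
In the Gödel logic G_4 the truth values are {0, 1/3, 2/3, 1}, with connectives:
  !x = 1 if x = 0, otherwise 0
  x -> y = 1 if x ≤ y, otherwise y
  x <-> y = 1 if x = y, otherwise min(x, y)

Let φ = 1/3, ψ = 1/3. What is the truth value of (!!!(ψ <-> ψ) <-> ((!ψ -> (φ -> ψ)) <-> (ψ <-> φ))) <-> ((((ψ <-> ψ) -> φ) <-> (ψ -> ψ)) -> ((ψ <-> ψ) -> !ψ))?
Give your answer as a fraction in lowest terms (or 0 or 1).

1

ψ <-> ψ = 1/3 <-> 1/3 = 1
!(ψ <-> ψ) = !1 = 0
!!(ψ <-> ψ) = !0 = 1
!!!(ψ <-> ψ) = !1 = 0
!ψ = !1/3 = 0
φ -> ψ = 1/3 -> 1/3 = 1
!ψ -> (φ -> ψ) = 0 -> 1 = 1
ψ <-> φ = 1/3 <-> 1/3 = 1
(!ψ -> (φ -> ψ)) <-> (ψ <-> φ) = 1 <-> 1 = 1
!!!(ψ <-> ψ) <-> ((!ψ -> (φ -> ψ)) <-> (ψ <-> φ)) = 0 <-> 1 = 0
ψ <-> ψ = 1/3 <-> 1/3 = 1
(ψ <-> ψ) -> φ = 1 -> 1/3 = 1/3
ψ -> ψ = 1/3 -> 1/3 = 1
((ψ <-> ψ) -> φ) <-> (ψ -> ψ) = 1/3 <-> 1 = 1/3
ψ <-> ψ = 1/3 <-> 1/3 = 1
!ψ = !1/3 = 0
(ψ <-> ψ) -> !ψ = 1 -> 0 = 0
(((ψ <-> ψ) -> φ) <-> (ψ -> ψ)) -> ((ψ <-> ψ) -> !ψ) = 1/3 -> 0 = 0
(!!!(ψ <-> ψ) <-> ((!ψ -> (φ -> ψ)) <-> (ψ <-> φ))) <-> ((((ψ <-> ψ) -> φ) <-> (ψ -> ψ)) -> ((ψ <-> ψ) -> !ψ)) = 0 <-> 0 = 1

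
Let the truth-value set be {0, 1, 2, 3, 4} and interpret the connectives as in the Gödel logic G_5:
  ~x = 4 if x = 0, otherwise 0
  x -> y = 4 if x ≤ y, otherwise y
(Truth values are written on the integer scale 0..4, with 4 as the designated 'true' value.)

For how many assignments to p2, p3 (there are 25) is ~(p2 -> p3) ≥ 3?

4

value 4: 4 assignments (counts)
value 0: 21 assignments
So 4 of the 25 assignments meet the threshold.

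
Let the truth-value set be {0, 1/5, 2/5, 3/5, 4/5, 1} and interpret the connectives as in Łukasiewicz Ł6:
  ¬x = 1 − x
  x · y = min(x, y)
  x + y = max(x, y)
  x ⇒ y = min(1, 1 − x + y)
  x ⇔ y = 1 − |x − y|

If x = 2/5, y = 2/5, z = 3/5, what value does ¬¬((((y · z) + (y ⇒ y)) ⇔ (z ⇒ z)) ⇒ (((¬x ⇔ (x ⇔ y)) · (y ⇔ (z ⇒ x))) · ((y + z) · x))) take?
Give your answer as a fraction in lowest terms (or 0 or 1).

2/5

y · z = 2/5 · 3/5 = 2/5
y ⇒ y = 2/5 ⇒ 2/5 = 1
(y · z) + (y ⇒ y) = 2/5 + 1 = 1
z ⇒ z = 3/5 ⇒ 3/5 = 1
((y · z) + (y ⇒ y)) ⇔ (z ⇒ z) = 1 ⇔ 1 = 1
¬x = ¬2/5 = 3/5
x ⇔ y = 2/5 ⇔ 2/5 = 1
¬x ⇔ (x ⇔ y) = 3/5 ⇔ 1 = 3/5
z ⇒ x = 3/5 ⇒ 2/5 = 4/5
y ⇔ (z ⇒ x) = 2/5 ⇔ 4/5 = 3/5
(¬x ⇔ (x ⇔ y)) · (y ⇔ (z ⇒ x)) = 3/5 · 3/5 = 3/5
y + z = 2/5 + 3/5 = 3/5
(y + z) · x = 3/5 · 2/5 = 2/5
((¬x ⇔ (x ⇔ y)) · (y ⇔ (z ⇒ x))) · ((y + z) · x) = 3/5 · 2/5 = 2/5
(((y · z) + (y ⇒ y)) ⇔ (z ⇒ z)) ⇒ (((¬x ⇔ (x ⇔ y)) · (y ⇔ (z ⇒ x))) · ((y + z) · x)) = 1 ⇒ 2/5 = 2/5
¬((((y · z) + (y ⇒ y)) ⇔ (z ⇒ z)) ⇒ (((¬x ⇔ (x ⇔ y)) · (y ⇔ (z ⇒ x))) · ((y + z) · x))) = ¬2/5 = 3/5
¬¬((((y · z) + (y ⇒ y)) ⇔ (z ⇒ z)) ⇒ (((¬x ⇔ (x ⇔ y)) · (y ⇔ (z ⇒ x))) · ((y + z) · x))) = ¬3/5 = 2/5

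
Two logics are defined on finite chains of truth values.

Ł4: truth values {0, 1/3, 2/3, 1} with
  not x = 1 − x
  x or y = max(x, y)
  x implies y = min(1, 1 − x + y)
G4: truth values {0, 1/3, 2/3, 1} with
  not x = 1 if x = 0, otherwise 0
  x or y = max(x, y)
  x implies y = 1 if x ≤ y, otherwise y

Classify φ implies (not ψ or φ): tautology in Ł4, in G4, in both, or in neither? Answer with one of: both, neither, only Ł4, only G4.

In Ł4: every assignment gives 1 — tautology.
In G4: every assignment gives 1 — tautology.

both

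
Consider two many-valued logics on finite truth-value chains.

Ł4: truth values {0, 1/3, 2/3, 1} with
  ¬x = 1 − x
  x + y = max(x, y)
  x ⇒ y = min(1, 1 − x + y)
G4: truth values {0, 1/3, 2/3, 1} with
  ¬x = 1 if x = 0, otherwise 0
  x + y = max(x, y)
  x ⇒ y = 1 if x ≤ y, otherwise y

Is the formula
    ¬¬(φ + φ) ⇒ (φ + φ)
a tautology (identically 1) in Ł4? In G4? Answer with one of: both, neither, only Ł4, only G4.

only Ł4

In Ł4: every assignment gives 1 — tautology.
In G4: at φ = 1/3 the value is 1/3 — not a tautology.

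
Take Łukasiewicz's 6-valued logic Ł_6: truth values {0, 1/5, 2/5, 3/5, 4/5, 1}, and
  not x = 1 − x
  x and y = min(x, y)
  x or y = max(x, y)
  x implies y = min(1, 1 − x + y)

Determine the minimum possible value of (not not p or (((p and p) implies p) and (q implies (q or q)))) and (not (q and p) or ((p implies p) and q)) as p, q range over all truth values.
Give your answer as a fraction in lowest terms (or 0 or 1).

Take p = 2/5, q = 2/5:
not p = not 2/5 = 3/5
not not p = not 3/5 = 2/5
p and p = 2/5 and 2/5 = 2/5
(p and p) implies p = 2/5 implies 2/5 = 1
q or q = 2/5 or 2/5 = 2/5
q implies (q or q) = 2/5 implies 2/5 = 1
((p and p) implies p) and (q implies (q or q)) = 1 and 1 = 1
not not p or (((p and p) implies p) and (q implies (q or q))) = 2/5 or 1 = 1
q and p = 2/5 and 2/5 = 2/5
not (q and p) = not 2/5 = 3/5
p implies p = 2/5 implies 2/5 = 1
(p implies p) and q = 1 and 2/5 = 2/5
not (q and p) or ((p implies p) and q) = 3/5 or 2/5 = 3/5
(not not p or (((p and p) implies p) and (q implies (q or q)))) and (not (q and p) or ((p implies p) and q)) = 1 and 3/5 = 3/5
No assignment yields a value below 3/5, so this is the minimum.

3/5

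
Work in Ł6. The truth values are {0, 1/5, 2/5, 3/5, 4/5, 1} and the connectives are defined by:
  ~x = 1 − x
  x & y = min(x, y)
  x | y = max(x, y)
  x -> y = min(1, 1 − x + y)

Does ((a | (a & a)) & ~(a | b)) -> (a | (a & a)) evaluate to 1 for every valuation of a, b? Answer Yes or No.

Yes

At a = 4/5, b = 4/5, for instance:
a & a = 4/5 & 4/5 = 4/5
a | (a & a) = 4/5 | 4/5 = 4/5
a | b = 4/5 | 4/5 = 4/5
~(a | b) = ~4/5 = 1/5
(a | (a & a)) & ~(a | b) = 4/5 & 1/5 = 1/5
((a | (a & a)) & ~(a | b)) -> (a | (a & a)) = 1/5 -> 4/5 = 1
and checking the remaining 35 assignments likewise gives ≥ 1 in every case.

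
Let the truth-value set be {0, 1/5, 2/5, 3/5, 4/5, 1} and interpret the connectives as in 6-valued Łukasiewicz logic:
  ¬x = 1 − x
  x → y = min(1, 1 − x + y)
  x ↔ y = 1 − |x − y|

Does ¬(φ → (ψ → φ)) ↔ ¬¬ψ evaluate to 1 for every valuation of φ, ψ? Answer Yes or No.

Counterexample: take φ = 0, ψ = 1/5.
ψ → φ = 1/5 → 0 = 4/5
φ → (ψ → φ) = 0 → 4/5 = 1
¬(φ → (ψ → φ)) = ¬1 = 0
¬ψ = ¬1/5 = 4/5
¬¬ψ = ¬4/5 = 1/5
¬(φ → (ψ → φ)) ↔ ¬¬ψ = 0 ↔ 1/5 = 4/5
This gives 4/5 ≠ 1.

No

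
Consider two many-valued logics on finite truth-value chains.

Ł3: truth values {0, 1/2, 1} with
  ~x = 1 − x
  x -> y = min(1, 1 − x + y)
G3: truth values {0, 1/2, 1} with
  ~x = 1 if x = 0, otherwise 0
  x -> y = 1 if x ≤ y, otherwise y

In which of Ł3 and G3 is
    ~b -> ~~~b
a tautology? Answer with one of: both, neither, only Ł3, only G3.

In Ł3: every assignment gives 1 — tautology.
In G3: every assignment gives 1 — tautology.

both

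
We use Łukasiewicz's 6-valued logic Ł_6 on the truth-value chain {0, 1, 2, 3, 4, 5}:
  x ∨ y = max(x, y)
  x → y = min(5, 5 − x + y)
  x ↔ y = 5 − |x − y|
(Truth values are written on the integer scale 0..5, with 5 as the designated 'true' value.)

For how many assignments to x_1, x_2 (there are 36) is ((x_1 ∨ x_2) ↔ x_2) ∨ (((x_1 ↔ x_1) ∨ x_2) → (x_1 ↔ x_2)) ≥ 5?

value 5: 21 assignments (counts)
value 4: 5 assignments
value 3: 4 assignments
value 2: 3 assignments
value 1: 2 assignments
value 0: 1 assignment
So 21 of the 36 assignments meet the threshold.

21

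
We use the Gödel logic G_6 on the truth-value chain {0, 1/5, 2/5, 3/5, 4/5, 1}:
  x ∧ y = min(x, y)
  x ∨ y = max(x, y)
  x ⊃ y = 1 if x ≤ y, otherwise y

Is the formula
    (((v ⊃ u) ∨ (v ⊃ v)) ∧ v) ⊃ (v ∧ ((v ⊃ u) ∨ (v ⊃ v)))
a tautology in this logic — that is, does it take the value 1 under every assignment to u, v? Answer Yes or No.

At u = 1, v = 1/5, for instance:
v ⊃ u = 1/5 ⊃ 1 = 1
v ⊃ v = 1/5 ⊃ 1/5 = 1
(v ⊃ u) ∨ (v ⊃ v) = 1 ∨ 1 = 1
((v ⊃ u) ∨ (v ⊃ v)) ∧ v = 1 ∧ 1/5 = 1/5
v ∧ ((v ⊃ u) ∨ (v ⊃ v)) = 1/5 ∧ 1 = 1/5
(((v ⊃ u) ∨ (v ⊃ v)) ∧ v) ⊃ (v ∧ ((v ⊃ u) ∨ (v ⊃ v))) = 1/5 ⊃ 1/5 = 1
and checking the remaining 35 assignments likewise gives ≥ 1 in every case.

Yes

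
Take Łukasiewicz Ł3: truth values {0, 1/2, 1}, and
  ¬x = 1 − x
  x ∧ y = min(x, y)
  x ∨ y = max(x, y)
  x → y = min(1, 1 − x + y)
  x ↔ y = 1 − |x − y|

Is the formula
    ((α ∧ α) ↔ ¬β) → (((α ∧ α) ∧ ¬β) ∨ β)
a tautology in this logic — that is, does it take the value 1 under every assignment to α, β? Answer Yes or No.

Counterexample: take α = 1/2, β = 1/2.
α ∧ α = 1/2 ∧ 1/2 = 1/2
¬β = ¬1/2 = 1/2
(α ∧ α) ↔ ¬β = 1/2 ↔ 1/2 = 1
α ∧ α = 1/2 ∧ 1/2 = 1/2
¬β = ¬1/2 = 1/2
(α ∧ α) ∧ ¬β = 1/2 ∧ 1/2 = 1/2
((α ∧ α) ∧ ¬β) ∨ β = 1/2 ∨ 1/2 = 1/2
((α ∧ α) ↔ ¬β) → (((α ∧ α) ∧ ¬β) ∨ β) = 1 → 1/2 = 1/2
This gives 1/2 ≠ 1.

No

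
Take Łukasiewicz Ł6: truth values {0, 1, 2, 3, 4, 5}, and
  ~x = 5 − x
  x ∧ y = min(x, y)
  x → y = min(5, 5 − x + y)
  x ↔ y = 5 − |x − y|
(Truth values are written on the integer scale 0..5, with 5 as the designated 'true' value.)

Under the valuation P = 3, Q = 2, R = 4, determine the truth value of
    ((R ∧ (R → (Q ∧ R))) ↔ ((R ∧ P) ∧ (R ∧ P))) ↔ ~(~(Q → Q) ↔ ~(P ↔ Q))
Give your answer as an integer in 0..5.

1

Q ∧ R = 2 ∧ 4 = 2
R → (Q ∧ R) = 4 → 2 = 3
R ∧ (R → (Q ∧ R)) = 4 ∧ 3 = 3
R ∧ P = 4 ∧ 3 = 3
R ∧ P = 4 ∧ 3 = 3
(R ∧ P) ∧ (R ∧ P) = 3 ∧ 3 = 3
(R ∧ (R → (Q ∧ R))) ↔ ((R ∧ P) ∧ (R ∧ P)) = 3 ↔ 3 = 5
Q → Q = 2 → 2 = 5
~(Q → Q) = ~5 = 0
P ↔ Q = 3 ↔ 2 = 4
~(P ↔ Q) = ~4 = 1
~(Q → Q) ↔ ~(P ↔ Q) = 0 ↔ 1 = 4
~(~(Q → Q) ↔ ~(P ↔ Q)) = ~4 = 1
((R ∧ (R → (Q ∧ R))) ↔ ((R ∧ P) ∧ (R ∧ P))) ↔ ~(~(Q → Q) ↔ ~(P ↔ Q)) = 5 ↔ 1 = 1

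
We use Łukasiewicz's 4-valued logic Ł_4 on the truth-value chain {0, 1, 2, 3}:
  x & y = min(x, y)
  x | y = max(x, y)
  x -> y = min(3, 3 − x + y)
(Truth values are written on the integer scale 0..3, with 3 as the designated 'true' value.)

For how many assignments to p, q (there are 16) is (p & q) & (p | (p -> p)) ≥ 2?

4

p = 0, q = 0 ↦ 0  <
p = 0, q = 1 ↦ 0  <
p = 0, q = 2 ↦ 0  <
p = 0, q = 3 ↦ 0  <
p = 1, q = 0 ↦ 0  <
p = 1, q = 1 ↦ 1  <
p = 1, q = 2 ↦ 1  <
p = 1, q = 3 ↦ 1  <
p = 2, q = 0 ↦ 0  <
p = 2, q = 1 ↦ 1  <
p = 2, q = 2 ↦ 2  ≥
p = 2, q = 3 ↦ 2  ≥
p = 3, q = 0 ↦ 0  <
p = 3, q = 1 ↦ 1  <
p = 3, q = 2 ↦ 2  ≥
p = 3, q = 3 ↦ 3  ≥
So 4 of the 16 assignments meet the threshold.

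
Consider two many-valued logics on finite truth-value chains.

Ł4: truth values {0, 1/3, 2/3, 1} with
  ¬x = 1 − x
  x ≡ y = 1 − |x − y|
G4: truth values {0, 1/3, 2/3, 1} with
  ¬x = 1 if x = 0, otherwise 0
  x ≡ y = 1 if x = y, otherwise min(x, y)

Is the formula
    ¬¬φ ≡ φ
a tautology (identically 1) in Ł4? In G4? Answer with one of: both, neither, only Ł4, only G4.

In Ł4: every assignment gives 1 — tautology.
In G4: at φ = 1/3 the value is 1/3 — not a tautology.

only Ł4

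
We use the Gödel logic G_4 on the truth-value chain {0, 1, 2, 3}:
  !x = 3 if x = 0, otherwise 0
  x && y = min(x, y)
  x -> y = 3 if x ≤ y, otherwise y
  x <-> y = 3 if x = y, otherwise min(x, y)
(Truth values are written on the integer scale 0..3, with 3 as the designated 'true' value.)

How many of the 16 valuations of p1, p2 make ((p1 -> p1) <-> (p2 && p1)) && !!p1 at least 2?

p1 = 0, p2 = 0 ↦ 0  <
p1 = 0, p2 = 1 ↦ 0  <
p1 = 0, p2 = 2 ↦ 0  <
p1 = 0, p2 = 3 ↦ 0  <
p1 = 1, p2 = 0 ↦ 0  <
p1 = 1, p2 = 1 ↦ 1  <
p1 = 1, p2 = 2 ↦ 1  <
p1 = 1, p2 = 3 ↦ 1  <
p1 = 2, p2 = 0 ↦ 0  <
p1 = 2, p2 = 1 ↦ 1  <
p1 = 2, p2 = 2 ↦ 2  ≥
p1 = 2, p2 = 3 ↦ 2  ≥
p1 = 3, p2 = 0 ↦ 0  <
p1 = 3, p2 = 1 ↦ 1  <
p1 = 3, p2 = 2 ↦ 2  ≥
p1 = 3, p2 = 3 ↦ 3  ≥
So 4 of the 16 assignments meet the threshold.

4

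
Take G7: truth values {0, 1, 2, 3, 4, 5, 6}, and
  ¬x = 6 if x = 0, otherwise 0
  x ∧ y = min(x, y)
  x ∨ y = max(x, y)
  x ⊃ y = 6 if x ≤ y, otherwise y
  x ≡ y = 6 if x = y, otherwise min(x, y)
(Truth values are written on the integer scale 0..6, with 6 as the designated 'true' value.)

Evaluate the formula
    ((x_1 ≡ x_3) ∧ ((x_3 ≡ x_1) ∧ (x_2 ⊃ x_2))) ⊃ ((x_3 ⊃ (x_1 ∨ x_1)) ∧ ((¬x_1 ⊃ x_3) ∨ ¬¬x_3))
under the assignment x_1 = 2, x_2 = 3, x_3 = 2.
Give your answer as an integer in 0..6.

x_1 ≡ x_3 = 2 ≡ 2 = 6
x_3 ≡ x_1 = 2 ≡ 2 = 6
x_2 ⊃ x_2 = 3 ⊃ 3 = 6
(x_3 ≡ x_1) ∧ (x_2 ⊃ x_2) = 6 ∧ 6 = 6
(x_1 ≡ x_3) ∧ ((x_3 ≡ x_1) ∧ (x_2 ⊃ x_2)) = 6 ∧ 6 = 6
x_1 ∨ x_1 = 2 ∨ 2 = 2
x_3 ⊃ (x_1 ∨ x_1) = 2 ⊃ 2 = 6
¬x_1 = ¬2 = 0
¬x_1 ⊃ x_3 = 0 ⊃ 2 = 6
¬x_3 = ¬2 = 0
¬¬x_3 = ¬0 = 6
(¬x_1 ⊃ x_3) ∨ ¬¬x_3 = 6 ∨ 6 = 6
(x_3 ⊃ (x_1 ∨ x_1)) ∧ ((¬x_1 ⊃ x_3) ∨ ¬¬x_3) = 6 ∧ 6 = 6
((x_1 ≡ x_3) ∧ ((x_3 ≡ x_1) ∧ (x_2 ⊃ x_2))) ⊃ ((x_3 ⊃ (x_1 ∨ x_1)) ∧ ((¬x_1 ⊃ x_3) ∨ ¬¬x_3)) = 6 ⊃ 6 = 6

6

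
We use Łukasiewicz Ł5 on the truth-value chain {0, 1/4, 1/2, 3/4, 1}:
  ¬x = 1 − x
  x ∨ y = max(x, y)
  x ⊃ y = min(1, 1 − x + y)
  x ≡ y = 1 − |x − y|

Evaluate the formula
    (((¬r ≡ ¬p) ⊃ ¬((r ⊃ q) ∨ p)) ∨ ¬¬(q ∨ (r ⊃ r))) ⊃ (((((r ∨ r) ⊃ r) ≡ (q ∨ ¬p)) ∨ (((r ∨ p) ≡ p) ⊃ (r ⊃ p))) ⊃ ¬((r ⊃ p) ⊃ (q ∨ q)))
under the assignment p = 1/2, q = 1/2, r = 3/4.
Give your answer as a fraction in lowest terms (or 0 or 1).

¬r = ¬3/4 = 1/4
¬p = ¬1/2 = 1/2
¬r ≡ ¬p = 1/4 ≡ 1/2 = 3/4
r ⊃ q = 3/4 ⊃ 1/2 = 3/4
(r ⊃ q) ∨ p = 3/4 ∨ 1/2 = 3/4
¬((r ⊃ q) ∨ p) = ¬3/4 = 1/4
(¬r ≡ ¬p) ⊃ ¬((r ⊃ q) ∨ p) = 3/4 ⊃ 1/4 = 1/2
r ⊃ r = 3/4 ⊃ 3/4 = 1
q ∨ (r ⊃ r) = 1/2 ∨ 1 = 1
¬(q ∨ (r ⊃ r)) = ¬1 = 0
¬¬(q ∨ (r ⊃ r)) = ¬0 = 1
((¬r ≡ ¬p) ⊃ ¬((r ⊃ q) ∨ p)) ∨ ¬¬(q ∨ (r ⊃ r)) = 1/2 ∨ 1 = 1
r ∨ r = 3/4 ∨ 3/4 = 3/4
(r ∨ r) ⊃ r = 3/4 ⊃ 3/4 = 1
¬p = ¬1/2 = 1/2
q ∨ ¬p = 1/2 ∨ 1/2 = 1/2
((r ∨ r) ⊃ r) ≡ (q ∨ ¬p) = 1 ≡ 1/2 = 1/2
r ∨ p = 3/4 ∨ 1/2 = 3/4
(r ∨ p) ≡ p = 3/4 ≡ 1/2 = 3/4
r ⊃ p = 3/4 ⊃ 1/2 = 3/4
((r ∨ p) ≡ p) ⊃ (r ⊃ p) = 3/4 ⊃ 3/4 = 1
(((r ∨ r) ⊃ r) ≡ (q ∨ ¬p)) ∨ (((r ∨ p) ≡ p) ⊃ (r ⊃ p)) = 1/2 ∨ 1 = 1
r ⊃ p = 3/4 ⊃ 1/2 = 3/4
q ∨ q = 1/2 ∨ 1/2 = 1/2
(r ⊃ p) ⊃ (q ∨ q) = 3/4 ⊃ 1/2 = 3/4
¬((r ⊃ p) ⊃ (q ∨ q)) = ¬3/4 = 1/4
((((r ∨ r) ⊃ r) ≡ (q ∨ ¬p)) ∨ (((r ∨ p) ≡ p) ⊃ (r ⊃ p))) ⊃ ¬((r ⊃ p) ⊃ (q ∨ q)) = 1 ⊃ 1/4 = 1/4
(((¬r ≡ ¬p) ⊃ ¬((r ⊃ q) ∨ p)) ∨ ¬¬(q ∨ (r ⊃ r))) ⊃ (((((r ∨ r) ⊃ r) ≡ (q ∨ ¬p)) ∨ (((r ∨ p) ≡ p) ⊃ (r ⊃ p))) ⊃ ¬((r ⊃ p) ⊃ (q ∨ q))) = 1 ⊃ 1/4 = 1/4

1/4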